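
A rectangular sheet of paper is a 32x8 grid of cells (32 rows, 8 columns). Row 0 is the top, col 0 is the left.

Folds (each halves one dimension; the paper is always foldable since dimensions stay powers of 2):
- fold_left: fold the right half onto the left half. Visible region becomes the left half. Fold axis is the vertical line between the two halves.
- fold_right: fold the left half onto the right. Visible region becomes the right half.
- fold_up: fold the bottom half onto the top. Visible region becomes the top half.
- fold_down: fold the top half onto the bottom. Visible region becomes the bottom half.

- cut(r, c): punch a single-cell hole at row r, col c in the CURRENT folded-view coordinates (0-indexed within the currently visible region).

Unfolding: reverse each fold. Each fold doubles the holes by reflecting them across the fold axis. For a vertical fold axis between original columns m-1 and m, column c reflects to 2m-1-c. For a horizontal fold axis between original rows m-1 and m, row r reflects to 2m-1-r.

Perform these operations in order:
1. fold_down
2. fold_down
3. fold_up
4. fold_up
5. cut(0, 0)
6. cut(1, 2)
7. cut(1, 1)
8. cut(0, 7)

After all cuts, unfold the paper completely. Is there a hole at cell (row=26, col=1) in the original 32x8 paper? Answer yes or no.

Op 1 fold_down: fold axis h@16; visible region now rows[16,32) x cols[0,8) = 16x8
Op 2 fold_down: fold axis h@24; visible region now rows[24,32) x cols[0,8) = 8x8
Op 3 fold_up: fold axis h@28; visible region now rows[24,28) x cols[0,8) = 4x8
Op 4 fold_up: fold axis h@26; visible region now rows[24,26) x cols[0,8) = 2x8
Op 5 cut(0, 0): punch at orig (24,0); cuts so far [(24, 0)]; region rows[24,26) x cols[0,8) = 2x8
Op 6 cut(1, 2): punch at orig (25,2); cuts so far [(24, 0), (25, 2)]; region rows[24,26) x cols[0,8) = 2x8
Op 7 cut(1, 1): punch at orig (25,1); cuts so far [(24, 0), (25, 1), (25, 2)]; region rows[24,26) x cols[0,8) = 2x8
Op 8 cut(0, 7): punch at orig (24,7); cuts so far [(24, 0), (24, 7), (25, 1), (25, 2)]; region rows[24,26) x cols[0,8) = 2x8
Unfold 1 (reflect across h@26): 8 holes -> [(24, 0), (24, 7), (25, 1), (25, 2), (26, 1), (26, 2), (27, 0), (27, 7)]
Unfold 2 (reflect across h@28): 16 holes -> [(24, 0), (24, 7), (25, 1), (25, 2), (26, 1), (26, 2), (27, 0), (27, 7), (28, 0), (28, 7), (29, 1), (29, 2), (30, 1), (30, 2), (31, 0), (31, 7)]
Unfold 3 (reflect across h@24): 32 holes -> [(16, 0), (16, 7), (17, 1), (17, 2), (18, 1), (18, 2), (19, 0), (19, 7), (20, 0), (20, 7), (21, 1), (21, 2), (22, 1), (22, 2), (23, 0), (23, 7), (24, 0), (24, 7), (25, 1), (25, 2), (26, 1), (26, 2), (27, 0), (27, 7), (28, 0), (28, 7), (29, 1), (29, 2), (30, 1), (30, 2), (31, 0), (31, 7)]
Unfold 4 (reflect across h@16): 64 holes -> [(0, 0), (0, 7), (1, 1), (1, 2), (2, 1), (2, 2), (3, 0), (3, 7), (4, 0), (4, 7), (5, 1), (5, 2), (6, 1), (6, 2), (7, 0), (7, 7), (8, 0), (8, 7), (9, 1), (9, 2), (10, 1), (10, 2), (11, 0), (11, 7), (12, 0), (12, 7), (13, 1), (13, 2), (14, 1), (14, 2), (15, 0), (15, 7), (16, 0), (16, 7), (17, 1), (17, 2), (18, 1), (18, 2), (19, 0), (19, 7), (20, 0), (20, 7), (21, 1), (21, 2), (22, 1), (22, 2), (23, 0), (23, 7), (24, 0), (24, 7), (25, 1), (25, 2), (26, 1), (26, 2), (27, 0), (27, 7), (28, 0), (28, 7), (29, 1), (29, 2), (30, 1), (30, 2), (31, 0), (31, 7)]
Holes: [(0, 0), (0, 7), (1, 1), (1, 2), (2, 1), (2, 2), (3, 0), (3, 7), (4, 0), (4, 7), (5, 1), (5, 2), (6, 1), (6, 2), (7, 0), (7, 7), (8, 0), (8, 7), (9, 1), (9, 2), (10, 1), (10, 2), (11, 0), (11, 7), (12, 0), (12, 7), (13, 1), (13, 2), (14, 1), (14, 2), (15, 0), (15, 7), (16, 0), (16, 7), (17, 1), (17, 2), (18, 1), (18, 2), (19, 0), (19, 7), (20, 0), (20, 7), (21, 1), (21, 2), (22, 1), (22, 2), (23, 0), (23, 7), (24, 0), (24, 7), (25, 1), (25, 2), (26, 1), (26, 2), (27, 0), (27, 7), (28, 0), (28, 7), (29, 1), (29, 2), (30, 1), (30, 2), (31, 0), (31, 7)]

Answer: yes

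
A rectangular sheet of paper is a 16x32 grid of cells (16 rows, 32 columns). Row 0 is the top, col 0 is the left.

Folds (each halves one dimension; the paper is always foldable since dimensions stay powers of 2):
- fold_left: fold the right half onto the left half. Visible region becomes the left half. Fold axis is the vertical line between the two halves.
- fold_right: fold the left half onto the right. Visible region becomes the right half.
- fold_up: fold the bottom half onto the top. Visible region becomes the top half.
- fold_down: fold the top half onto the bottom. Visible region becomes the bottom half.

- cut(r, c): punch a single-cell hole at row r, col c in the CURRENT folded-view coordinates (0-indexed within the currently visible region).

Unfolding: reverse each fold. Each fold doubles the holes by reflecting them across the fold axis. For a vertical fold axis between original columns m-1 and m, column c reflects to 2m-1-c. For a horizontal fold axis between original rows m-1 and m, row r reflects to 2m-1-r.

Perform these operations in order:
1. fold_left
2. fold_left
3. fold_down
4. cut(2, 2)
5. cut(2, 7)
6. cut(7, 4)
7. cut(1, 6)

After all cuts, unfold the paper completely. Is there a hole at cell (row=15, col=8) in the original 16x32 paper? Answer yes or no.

Op 1 fold_left: fold axis v@16; visible region now rows[0,16) x cols[0,16) = 16x16
Op 2 fold_left: fold axis v@8; visible region now rows[0,16) x cols[0,8) = 16x8
Op 3 fold_down: fold axis h@8; visible region now rows[8,16) x cols[0,8) = 8x8
Op 4 cut(2, 2): punch at orig (10,2); cuts so far [(10, 2)]; region rows[8,16) x cols[0,8) = 8x8
Op 5 cut(2, 7): punch at orig (10,7); cuts so far [(10, 2), (10, 7)]; region rows[8,16) x cols[0,8) = 8x8
Op 6 cut(7, 4): punch at orig (15,4); cuts so far [(10, 2), (10, 7), (15, 4)]; region rows[8,16) x cols[0,8) = 8x8
Op 7 cut(1, 6): punch at orig (9,6); cuts so far [(9, 6), (10, 2), (10, 7), (15, 4)]; region rows[8,16) x cols[0,8) = 8x8
Unfold 1 (reflect across h@8): 8 holes -> [(0, 4), (5, 2), (5, 7), (6, 6), (9, 6), (10, 2), (10, 7), (15, 4)]
Unfold 2 (reflect across v@8): 16 holes -> [(0, 4), (0, 11), (5, 2), (5, 7), (5, 8), (5, 13), (6, 6), (6, 9), (9, 6), (9, 9), (10, 2), (10, 7), (10, 8), (10, 13), (15, 4), (15, 11)]
Unfold 3 (reflect across v@16): 32 holes -> [(0, 4), (0, 11), (0, 20), (0, 27), (5, 2), (5, 7), (5, 8), (5, 13), (5, 18), (5, 23), (5, 24), (5, 29), (6, 6), (6, 9), (6, 22), (6, 25), (9, 6), (9, 9), (9, 22), (9, 25), (10, 2), (10, 7), (10, 8), (10, 13), (10, 18), (10, 23), (10, 24), (10, 29), (15, 4), (15, 11), (15, 20), (15, 27)]
Holes: [(0, 4), (0, 11), (0, 20), (0, 27), (5, 2), (5, 7), (5, 8), (5, 13), (5, 18), (5, 23), (5, 24), (5, 29), (6, 6), (6, 9), (6, 22), (6, 25), (9, 6), (9, 9), (9, 22), (9, 25), (10, 2), (10, 7), (10, 8), (10, 13), (10, 18), (10, 23), (10, 24), (10, 29), (15, 4), (15, 11), (15, 20), (15, 27)]

Answer: no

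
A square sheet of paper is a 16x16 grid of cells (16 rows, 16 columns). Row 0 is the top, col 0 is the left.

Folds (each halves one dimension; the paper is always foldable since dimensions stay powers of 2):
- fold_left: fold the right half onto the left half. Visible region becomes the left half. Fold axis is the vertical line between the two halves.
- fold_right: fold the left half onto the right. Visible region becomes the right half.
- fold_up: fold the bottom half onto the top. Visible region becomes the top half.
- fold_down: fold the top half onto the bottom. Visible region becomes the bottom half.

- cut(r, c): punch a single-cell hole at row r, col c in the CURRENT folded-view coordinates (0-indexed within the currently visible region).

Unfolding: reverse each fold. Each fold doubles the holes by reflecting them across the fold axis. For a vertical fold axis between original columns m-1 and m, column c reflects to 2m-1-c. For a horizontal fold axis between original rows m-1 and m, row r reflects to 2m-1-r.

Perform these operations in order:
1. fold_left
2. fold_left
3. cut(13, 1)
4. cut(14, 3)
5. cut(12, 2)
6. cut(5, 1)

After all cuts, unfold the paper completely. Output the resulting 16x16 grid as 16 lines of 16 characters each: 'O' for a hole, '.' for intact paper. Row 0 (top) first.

Answer: ................
................
................
................
................
.O....O..O....O.
................
................
................
................
................
................
..O..O....O..O..
.O....O..O....O.
...OO......OO...
................

Derivation:
Op 1 fold_left: fold axis v@8; visible region now rows[0,16) x cols[0,8) = 16x8
Op 2 fold_left: fold axis v@4; visible region now rows[0,16) x cols[0,4) = 16x4
Op 3 cut(13, 1): punch at orig (13,1); cuts so far [(13, 1)]; region rows[0,16) x cols[0,4) = 16x4
Op 4 cut(14, 3): punch at orig (14,3); cuts so far [(13, 1), (14, 3)]; region rows[0,16) x cols[0,4) = 16x4
Op 5 cut(12, 2): punch at orig (12,2); cuts so far [(12, 2), (13, 1), (14, 3)]; region rows[0,16) x cols[0,4) = 16x4
Op 6 cut(5, 1): punch at orig (5,1); cuts so far [(5, 1), (12, 2), (13, 1), (14, 3)]; region rows[0,16) x cols[0,4) = 16x4
Unfold 1 (reflect across v@4): 8 holes -> [(5, 1), (5, 6), (12, 2), (12, 5), (13, 1), (13, 6), (14, 3), (14, 4)]
Unfold 2 (reflect across v@8): 16 holes -> [(5, 1), (5, 6), (5, 9), (5, 14), (12, 2), (12, 5), (12, 10), (12, 13), (13, 1), (13, 6), (13, 9), (13, 14), (14, 3), (14, 4), (14, 11), (14, 12)]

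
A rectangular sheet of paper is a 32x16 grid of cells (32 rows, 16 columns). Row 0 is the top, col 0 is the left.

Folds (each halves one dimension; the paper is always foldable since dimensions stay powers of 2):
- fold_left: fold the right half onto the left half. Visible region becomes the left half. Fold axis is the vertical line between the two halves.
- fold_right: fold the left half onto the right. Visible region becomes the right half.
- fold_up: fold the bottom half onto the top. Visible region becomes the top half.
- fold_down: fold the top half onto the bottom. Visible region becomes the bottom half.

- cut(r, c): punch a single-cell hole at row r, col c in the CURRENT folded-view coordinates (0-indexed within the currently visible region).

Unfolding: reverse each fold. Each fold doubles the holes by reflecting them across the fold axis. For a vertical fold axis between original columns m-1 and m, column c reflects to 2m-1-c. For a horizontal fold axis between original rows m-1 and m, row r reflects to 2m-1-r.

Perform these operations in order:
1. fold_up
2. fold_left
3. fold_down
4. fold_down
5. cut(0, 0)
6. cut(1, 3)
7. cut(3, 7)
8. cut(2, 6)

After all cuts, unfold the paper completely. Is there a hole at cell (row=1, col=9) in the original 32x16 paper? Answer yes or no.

Answer: yes

Derivation:
Op 1 fold_up: fold axis h@16; visible region now rows[0,16) x cols[0,16) = 16x16
Op 2 fold_left: fold axis v@8; visible region now rows[0,16) x cols[0,8) = 16x8
Op 3 fold_down: fold axis h@8; visible region now rows[8,16) x cols[0,8) = 8x8
Op 4 fold_down: fold axis h@12; visible region now rows[12,16) x cols[0,8) = 4x8
Op 5 cut(0, 0): punch at orig (12,0); cuts so far [(12, 0)]; region rows[12,16) x cols[0,8) = 4x8
Op 6 cut(1, 3): punch at orig (13,3); cuts so far [(12, 0), (13, 3)]; region rows[12,16) x cols[0,8) = 4x8
Op 7 cut(3, 7): punch at orig (15,7); cuts so far [(12, 0), (13, 3), (15, 7)]; region rows[12,16) x cols[0,8) = 4x8
Op 8 cut(2, 6): punch at orig (14,6); cuts so far [(12, 0), (13, 3), (14, 6), (15, 7)]; region rows[12,16) x cols[0,8) = 4x8
Unfold 1 (reflect across h@12): 8 holes -> [(8, 7), (9, 6), (10, 3), (11, 0), (12, 0), (13, 3), (14, 6), (15, 7)]
Unfold 2 (reflect across h@8): 16 holes -> [(0, 7), (1, 6), (2, 3), (3, 0), (4, 0), (5, 3), (6, 6), (7, 7), (8, 7), (9, 6), (10, 3), (11, 0), (12, 0), (13, 3), (14, 6), (15, 7)]
Unfold 3 (reflect across v@8): 32 holes -> [(0, 7), (0, 8), (1, 6), (1, 9), (2, 3), (2, 12), (3, 0), (3, 15), (4, 0), (4, 15), (5, 3), (5, 12), (6, 6), (6, 9), (7, 7), (7, 8), (8, 7), (8, 8), (9, 6), (9, 9), (10, 3), (10, 12), (11, 0), (11, 15), (12, 0), (12, 15), (13, 3), (13, 12), (14, 6), (14, 9), (15, 7), (15, 8)]
Unfold 4 (reflect across h@16): 64 holes -> [(0, 7), (0, 8), (1, 6), (1, 9), (2, 3), (2, 12), (3, 0), (3, 15), (4, 0), (4, 15), (5, 3), (5, 12), (6, 6), (6, 9), (7, 7), (7, 8), (8, 7), (8, 8), (9, 6), (9, 9), (10, 3), (10, 12), (11, 0), (11, 15), (12, 0), (12, 15), (13, 3), (13, 12), (14, 6), (14, 9), (15, 7), (15, 8), (16, 7), (16, 8), (17, 6), (17, 9), (18, 3), (18, 12), (19, 0), (19, 15), (20, 0), (20, 15), (21, 3), (21, 12), (22, 6), (22, 9), (23, 7), (23, 8), (24, 7), (24, 8), (25, 6), (25, 9), (26, 3), (26, 12), (27, 0), (27, 15), (28, 0), (28, 15), (29, 3), (29, 12), (30, 6), (30, 9), (31, 7), (31, 8)]
Holes: [(0, 7), (0, 8), (1, 6), (1, 9), (2, 3), (2, 12), (3, 0), (3, 15), (4, 0), (4, 15), (5, 3), (5, 12), (6, 6), (6, 9), (7, 7), (7, 8), (8, 7), (8, 8), (9, 6), (9, 9), (10, 3), (10, 12), (11, 0), (11, 15), (12, 0), (12, 15), (13, 3), (13, 12), (14, 6), (14, 9), (15, 7), (15, 8), (16, 7), (16, 8), (17, 6), (17, 9), (18, 3), (18, 12), (19, 0), (19, 15), (20, 0), (20, 15), (21, 3), (21, 12), (22, 6), (22, 9), (23, 7), (23, 8), (24, 7), (24, 8), (25, 6), (25, 9), (26, 3), (26, 12), (27, 0), (27, 15), (28, 0), (28, 15), (29, 3), (29, 12), (30, 6), (30, 9), (31, 7), (31, 8)]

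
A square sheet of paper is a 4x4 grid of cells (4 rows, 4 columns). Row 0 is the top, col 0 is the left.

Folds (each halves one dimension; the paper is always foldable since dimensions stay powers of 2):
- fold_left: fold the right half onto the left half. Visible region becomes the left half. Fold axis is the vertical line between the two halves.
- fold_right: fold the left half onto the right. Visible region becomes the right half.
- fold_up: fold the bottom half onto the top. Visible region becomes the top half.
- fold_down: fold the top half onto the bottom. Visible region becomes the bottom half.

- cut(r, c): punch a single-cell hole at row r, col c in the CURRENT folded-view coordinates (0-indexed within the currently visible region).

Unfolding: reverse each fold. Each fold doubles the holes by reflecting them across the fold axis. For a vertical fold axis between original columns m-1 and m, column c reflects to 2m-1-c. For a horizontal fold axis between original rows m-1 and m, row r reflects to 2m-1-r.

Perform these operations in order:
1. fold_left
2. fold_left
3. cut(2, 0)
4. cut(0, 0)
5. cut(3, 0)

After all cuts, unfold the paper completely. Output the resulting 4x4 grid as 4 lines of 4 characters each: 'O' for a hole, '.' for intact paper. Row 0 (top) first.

Op 1 fold_left: fold axis v@2; visible region now rows[0,4) x cols[0,2) = 4x2
Op 2 fold_left: fold axis v@1; visible region now rows[0,4) x cols[0,1) = 4x1
Op 3 cut(2, 0): punch at orig (2,0); cuts so far [(2, 0)]; region rows[0,4) x cols[0,1) = 4x1
Op 4 cut(0, 0): punch at orig (0,0); cuts so far [(0, 0), (2, 0)]; region rows[0,4) x cols[0,1) = 4x1
Op 5 cut(3, 0): punch at orig (3,0); cuts so far [(0, 0), (2, 0), (3, 0)]; region rows[0,4) x cols[0,1) = 4x1
Unfold 1 (reflect across v@1): 6 holes -> [(0, 0), (0, 1), (2, 0), (2, 1), (3, 0), (3, 1)]
Unfold 2 (reflect across v@2): 12 holes -> [(0, 0), (0, 1), (0, 2), (0, 3), (2, 0), (2, 1), (2, 2), (2, 3), (3, 0), (3, 1), (3, 2), (3, 3)]

Answer: OOOO
....
OOOO
OOOO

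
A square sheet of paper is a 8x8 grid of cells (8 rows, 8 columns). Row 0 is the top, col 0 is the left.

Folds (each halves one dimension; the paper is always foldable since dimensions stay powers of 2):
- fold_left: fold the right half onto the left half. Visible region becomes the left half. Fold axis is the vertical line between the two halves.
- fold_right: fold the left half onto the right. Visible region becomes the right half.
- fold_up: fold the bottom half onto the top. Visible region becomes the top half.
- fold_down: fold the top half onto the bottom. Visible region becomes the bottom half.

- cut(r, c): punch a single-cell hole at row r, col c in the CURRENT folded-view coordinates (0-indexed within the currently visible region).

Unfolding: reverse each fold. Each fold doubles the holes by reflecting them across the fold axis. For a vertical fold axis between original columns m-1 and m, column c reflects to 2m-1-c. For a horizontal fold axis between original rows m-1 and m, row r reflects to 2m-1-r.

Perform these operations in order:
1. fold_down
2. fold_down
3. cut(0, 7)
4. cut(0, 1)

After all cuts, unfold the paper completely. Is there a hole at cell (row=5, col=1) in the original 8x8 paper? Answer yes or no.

Answer: yes

Derivation:
Op 1 fold_down: fold axis h@4; visible region now rows[4,8) x cols[0,8) = 4x8
Op 2 fold_down: fold axis h@6; visible region now rows[6,8) x cols[0,8) = 2x8
Op 3 cut(0, 7): punch at orig (6,7); cuts so far [(6, 7)]; region rows[6,8) x cols[0,8) = 2x8
Op 4 cut(0, 1): punch at orig (6,1); cuts so far [(6, 1), (6, 7)]; region rows[6,8) x cols[0,8) = 2x8
Unfold 1 (reflect across h@6): 4 holes -> [(5, 1), (5, 7), (6, 1), (6, 7)]
Unfold 2 (reflect across h@4): 8 holes -> [(1, 1), (1, 7), (2, 1), (2, 7), (5, 1), (5, 7), (6, 1), (6, 7)]
Holes: [(1, 1), (1, 7), (2, 1), (2, 7), (5, 1), (5, 7), (6, 1), (6, 7)]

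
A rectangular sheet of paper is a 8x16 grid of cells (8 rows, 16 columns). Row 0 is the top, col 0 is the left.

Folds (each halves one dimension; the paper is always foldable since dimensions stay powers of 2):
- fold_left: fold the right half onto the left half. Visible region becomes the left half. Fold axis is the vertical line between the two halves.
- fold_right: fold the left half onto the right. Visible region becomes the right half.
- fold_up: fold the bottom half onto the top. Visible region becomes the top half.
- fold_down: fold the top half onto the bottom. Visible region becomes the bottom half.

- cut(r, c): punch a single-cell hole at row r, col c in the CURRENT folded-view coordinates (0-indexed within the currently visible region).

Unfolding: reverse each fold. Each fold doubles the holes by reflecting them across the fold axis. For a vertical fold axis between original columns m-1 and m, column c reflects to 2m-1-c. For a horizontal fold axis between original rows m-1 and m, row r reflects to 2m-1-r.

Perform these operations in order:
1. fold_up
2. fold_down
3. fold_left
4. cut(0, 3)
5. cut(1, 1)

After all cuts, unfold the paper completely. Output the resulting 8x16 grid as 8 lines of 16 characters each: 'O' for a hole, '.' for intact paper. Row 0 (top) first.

Answer: .O............O.
...O........O...
...O........O...
.O............O.
.O............O.
...O........O...
...O........O...
.O............O.

Derivation:
Op 1 fold_up: fold axis h@4; visible region now rows[0,4) x cols[0,16) = 4x16
Op 2 fold_down: fold axis h@2; visible region now rows[2,4) x cols[0,16) = 2x16
Op 3 fold_left: fold axis v@8; visible region now rows[2,4) x cols[0,8) = 2x8
Op 4 cut(0, 3): punch at orig (2,3); cuts so far [(2, 3)]; region rows[2,4) x cols[0,8) = 2x8
Op 5 cut(1, 1): punch at orig (3,1); cuts so far [(2, 3), (3, 1)]; region rows[2,4) x cols[0,8) = 2x8
Unfold 1 (reflect across v@8): 4 holes -> [(2, 3), (2, 12), (3, 1), (3, 14)]
Unfold 2 (reflect across h@2): 8 holes -> [(0, 1), (0, 14), (1, 3), (1, 12), (2, 3), (2, 12), (3, 1), (3, 14)]
Unfold 3 (reflect across h@4): 16 holes -> [(0, 1), (0, 14), (1, 3), (1, 12), (2, 3), (2, 12), (3, 1), (3, 14), (4, 1), (4, 14), (5, 3), (5, 12), (6, 3), (6, 12), (7, 1), (7, 14)]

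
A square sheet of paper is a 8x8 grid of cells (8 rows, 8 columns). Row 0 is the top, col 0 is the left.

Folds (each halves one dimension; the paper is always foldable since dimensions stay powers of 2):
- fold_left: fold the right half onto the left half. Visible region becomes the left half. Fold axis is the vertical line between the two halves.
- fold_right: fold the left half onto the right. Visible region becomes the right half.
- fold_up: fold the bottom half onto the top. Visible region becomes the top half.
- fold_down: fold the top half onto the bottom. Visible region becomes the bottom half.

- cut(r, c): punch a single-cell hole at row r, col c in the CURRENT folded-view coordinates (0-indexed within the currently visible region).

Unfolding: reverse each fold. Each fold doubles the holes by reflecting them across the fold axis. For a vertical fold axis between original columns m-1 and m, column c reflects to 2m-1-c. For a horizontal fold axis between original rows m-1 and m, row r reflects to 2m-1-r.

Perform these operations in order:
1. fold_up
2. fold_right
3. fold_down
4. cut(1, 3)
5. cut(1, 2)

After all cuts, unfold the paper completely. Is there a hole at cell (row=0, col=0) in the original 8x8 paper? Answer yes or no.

Answer: yes

Derivation:
Op 1 fold_up: fold axis h@4; visible region now rows[0,4) x cols[0,8) = 4x8
Op 2 fold_right: fold axis v@4; visible region now rows[0,4) x cols[4,8) = 4x4
Op 3 fold_down: fold axis h@2; visible region now rows[2,4) x cols[4,8) = 2x4
Op 4 cut(1, 3): punch at orig (3,7); cuts so far [(3, 7)]; region rows[2,4) x cols[4,8) = 2x4
Op 5 cut(1, 2): punch at orig (3,6); cuts so far [(3, 6), (3, 7)]; region rows[2,4) x cols[4,8) = 2x4
Unfold 1 (reflect across h@2): 4 holes -> [(0, 6), (0, 7), (3, 6), (3, 7)]
Unfold 2 (reflect across v@4): 8 holes -> [(0, 0), (0, 1), (0, 6), (0, 7), (3, 0), (3, 1), (3, 6), (3, 7)]
Unfold 3 (reflect across h@4): 16 holes -> [(0, 0), (0, 1), (0, 6), (0, 7), (3, 0), (3, 1), (3, 6), (3, 7), (4, 0), (4, 1), (4, 6), (4, 7), (7, 0), (7, 1), (7, 6), (7, 7)]
Holes: [(0, 0), (0, 1), (0, 6), (0, 7), (3, 0), (3, 1), (3, 6), (3, 7), (4, 0), (4, 1), (4, 6), (4, 7), (7, 0), (7, 1), (7, 6), (7, 7)]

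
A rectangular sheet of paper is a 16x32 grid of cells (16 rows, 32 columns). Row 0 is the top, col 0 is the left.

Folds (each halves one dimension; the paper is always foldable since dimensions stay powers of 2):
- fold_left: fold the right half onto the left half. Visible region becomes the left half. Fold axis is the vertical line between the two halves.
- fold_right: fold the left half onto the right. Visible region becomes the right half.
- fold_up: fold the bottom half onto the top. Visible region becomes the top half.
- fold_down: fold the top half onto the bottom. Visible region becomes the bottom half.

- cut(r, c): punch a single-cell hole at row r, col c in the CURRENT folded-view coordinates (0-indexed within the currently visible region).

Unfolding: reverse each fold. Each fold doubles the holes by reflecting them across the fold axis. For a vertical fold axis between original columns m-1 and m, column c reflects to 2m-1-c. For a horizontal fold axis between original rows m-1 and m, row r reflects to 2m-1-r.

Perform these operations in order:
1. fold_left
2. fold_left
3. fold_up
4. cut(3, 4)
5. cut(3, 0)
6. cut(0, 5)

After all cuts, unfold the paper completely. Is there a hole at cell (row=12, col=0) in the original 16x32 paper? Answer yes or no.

Op 1 fold_left: fold axis v@16; visible region now rows[0,16) x cols[0,16) = 16x16
Op 2 fold_left: fold axis v@8; visible region now rows[0,16) x cols[0,8) = 16x8
Op 3 fold_up: fold axis h@8; visible region now rows[0,8) x cols[0,8) = 8x8
Op 4 cut(3, 4): punch at orig (3,4); cuts so far [(3, 4)]; region rows[0,8) x cols[0,8) = 8x8
Op 5 cut(3, 0): punch at orig (3,0); cuts so far [(3, 0), (3, 4)]; region rows[0,8) x cols[0,8) = 8x8
Op 6 cut(0, 5): punch at orig (0,5); cuts so far [(0, 5), (3, 0), (3, 4)]; region rows[0,8) x cols[0,8) = 8x8
Unfold 1 (reflect across h@8): 6 holes -> [(0, 5), (3, 0), (3, 4), (12, 0), (12, 4), (15, 5)]
Unfold 2 (reflect across v@8): 12 holes -> [(0, 5), (0, 10), (3, 0), (3, 4), (3, 11), (3, 15), (12, 0), (12, 4), (12, 11), (12, 15), (15, 5), (15, 10)]
Unfold 3 (reflect across v@16): 24 holes -> [(0, 5), (0, 10), (0, 21), (0, 26), (3, 0), (3, 4), (3, 11), (3, 15), (3, 16), (3, 20), (3, 27), (3, 31), (12, 0), (12, 4), (12, 11), (12, 15), (12, 16), (12, 20), (12, 27), (12, 31), (15, 5), (15, 10), (15, 21), (15, 26)]
Holes: [(0, 5), (0, 10), (0, 21), (0, 26), (3, 0), (3, 4), (3, 11), (3, 15), (3, 16), (3, 20), (3, 27), (3, 31), (12, 0), (12, 4), (12, 11), (12, 15), (12, 16), (12, 20), (12, 27), (12, 31), (15, 5), (15, 10), (15, 21), (15, 26)]

Answer: yes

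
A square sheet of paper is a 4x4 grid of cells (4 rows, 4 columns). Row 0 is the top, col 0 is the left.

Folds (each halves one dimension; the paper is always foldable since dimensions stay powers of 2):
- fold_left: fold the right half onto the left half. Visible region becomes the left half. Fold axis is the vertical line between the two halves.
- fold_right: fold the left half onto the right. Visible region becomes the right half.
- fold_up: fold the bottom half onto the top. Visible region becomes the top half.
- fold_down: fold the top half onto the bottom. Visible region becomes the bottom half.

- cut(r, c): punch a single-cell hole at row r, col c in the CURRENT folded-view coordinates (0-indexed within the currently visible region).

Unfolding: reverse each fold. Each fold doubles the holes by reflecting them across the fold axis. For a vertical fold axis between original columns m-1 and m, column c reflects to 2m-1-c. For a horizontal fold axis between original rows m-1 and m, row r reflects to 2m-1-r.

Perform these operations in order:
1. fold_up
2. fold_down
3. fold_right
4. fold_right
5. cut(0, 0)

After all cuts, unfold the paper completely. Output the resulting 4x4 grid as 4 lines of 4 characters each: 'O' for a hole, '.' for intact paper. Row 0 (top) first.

Op 1 fold_up: fold axis h@2; visible region now rows[0,2) x cols[0,4) = 2x4
Op 2 fold_down: fold axis h@1; visible region now rows[1,2) x cols[0,4) = 1x4
Op 3 fold_right: fold axis v@2; visible region now rows[1,2) x cols[2,4) = 1x2
Op 4 fold_right: fold axis v@3; visible region now rows[1,2) x cols[3,4) = 1x1
Op 5 cut(0, 0): punch at orig (1,3); cuts so far [(1, 3)]; region rows[1,2) x cols[3,4) = 1x1
Unfold 1 (reflect across v@3): 2 holes -> [(1, 2), (1, 3)]
Unfold 2 (reflect across v@2): 4 holes -> [(1, 0), (1, 1), (1, 2), (1, 3)]
Unfold 3 (reflect across h@1): 8 holes -> [(0, 0), (0, 1), (0, 2), (0, 3), (1, 0), (1, 1), (1, 2), (1, 3)]
Unfold 4 (reflect across h@2): 16 holes -> [(0, 0), (0, 1), (0, 2), (0, 3), (1, 0), (1, 1), (1, 2), (1, 3), (2, 0), (2, 1), (2, 2), (2, 3), (3, 0), (3, 1), (3, 2), (3, 3)]

Answer: OOOO
OOOO
OOOO
OOOO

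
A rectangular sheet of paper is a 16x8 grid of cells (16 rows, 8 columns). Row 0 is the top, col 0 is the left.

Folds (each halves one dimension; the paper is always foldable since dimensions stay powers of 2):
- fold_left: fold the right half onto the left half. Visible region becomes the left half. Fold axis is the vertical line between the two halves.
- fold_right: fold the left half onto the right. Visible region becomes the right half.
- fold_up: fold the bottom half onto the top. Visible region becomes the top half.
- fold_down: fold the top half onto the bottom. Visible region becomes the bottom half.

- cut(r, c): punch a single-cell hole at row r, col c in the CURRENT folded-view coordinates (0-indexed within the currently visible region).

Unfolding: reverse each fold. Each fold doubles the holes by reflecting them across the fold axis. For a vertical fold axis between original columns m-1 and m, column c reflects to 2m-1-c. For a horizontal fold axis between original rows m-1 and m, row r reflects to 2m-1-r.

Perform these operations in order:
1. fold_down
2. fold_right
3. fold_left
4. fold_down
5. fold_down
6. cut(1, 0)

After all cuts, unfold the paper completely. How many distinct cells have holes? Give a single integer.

Answer: 32

Derivation:
Op 1 fold_down: fold axis h@8; visible region now rows[8,16) x cols[0,8) = 8x8
Op 2 fold_right: fold axis v@4; visible region now rows[8,16) x cols[4,8) = 8x4
Op 3 fold_left: fold axis v@6; visible region now rows[8,16) x cols[4,6) = 8x2
Op 4 fold_down: fold axis h@12; visible region now rows[12,16) x cols[4,6) = 4x2
Op 5 fold_down: fold axis h@14; visible region now rows[14,16) x cols[4,6) = 2x2
Op 6 cut(1, 0): punch at orig (15,4); cuts so far [(15, 4)]; region rows[14,16) x cols[4,6) = 2x2
Unfold 1 (reflect across h@14): 2 holes -> [(12, 4), (15, 4)]
Unfold 2 (reflect across h@12): 4 holes -> [(8, 4), (11, 4), (12, 4), (15, 4)]
Unfold 3 (reflect across v@6): 8 holes -> [(8, 4), (8, 7), (11, 4), (11, 7), (12, 4), (12, 7), (15, 4), (15, 7)]
Unfold 4 (reflect across v@4): 16 holes -> [(8, 0), (8, 3), (8, 4), (8, 7), (11, 0), (11, 3), (11, 4), (11, 7), (12, 0), (12, 3), (12, 4), (12, 7), (15, 0), (15, 3), (15, 4), (15, 7)]
Unfold 5 (reflect across h@8): 32 holes -> [(0, 0), (0, 3), (0, 4), (0, 7), (3, 0), (3, 3), (3, 4), (3, 7), (4, 0), (4, 3), (4, 4), (4, 7), (7, 0), (7, 3), (7, 4), (7, 7), (8, 0), (8, 3), (8, 4), (8, 7), (11, 0), (11, 3), (11, 4), (11, 7), (12, 0), (12, 3), (12, 4), (12, 7), (15, 0), (15, 3), (15, 4), (15, 7)]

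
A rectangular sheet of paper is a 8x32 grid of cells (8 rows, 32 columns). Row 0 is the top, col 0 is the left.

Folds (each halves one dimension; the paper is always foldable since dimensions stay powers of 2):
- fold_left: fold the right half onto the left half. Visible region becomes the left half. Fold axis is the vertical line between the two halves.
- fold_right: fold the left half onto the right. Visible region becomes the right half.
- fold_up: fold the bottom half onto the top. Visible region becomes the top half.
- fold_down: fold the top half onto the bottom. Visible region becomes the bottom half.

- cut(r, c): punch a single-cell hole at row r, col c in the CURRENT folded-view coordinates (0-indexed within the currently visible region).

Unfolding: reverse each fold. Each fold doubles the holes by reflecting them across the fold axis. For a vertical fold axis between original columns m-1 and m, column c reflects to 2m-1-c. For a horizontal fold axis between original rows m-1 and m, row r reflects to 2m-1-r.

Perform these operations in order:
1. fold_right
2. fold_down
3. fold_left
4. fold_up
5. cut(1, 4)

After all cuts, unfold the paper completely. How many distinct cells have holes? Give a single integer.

Answer: 16

Derivation:
Op 1 fold_right: fold axis v@16; visible region now rows[0,8) x cols[16,32) = 8x16
Op 2 fold_down: fold axis h@4; visible region now rows[4,8) x cols[16,32) = 4x16
Op 3 fold_left: fold axis v@24; visible region now rows[4,8) x cols[16,24) = 4x8
Op 4 fold_up: fold axis h@6; visible region now rows[4,6) x cols[16,24) = 2x8
Op 5 cut(1, 4): punch at orig (5,20); cuts so far [(5, 20)]; region rows[4,6) x cols[16,24) = 2x8
Unfold 1 (reflect across h@6): 2 holes -> [(5, 20), (6, 20)]
Unfold 2 (reflect across v@24): 4 holes -> [(5, 20), (5, 27), (6, 20), (6, 27)]
Unfold 3 (reflect across h@4): 8 holes -> [(1, 20), (1, 27), (2, 20), (2, 27), (5, 20), (5, 27), (6, 20), (6, 27)]
Unfold 4 (reflect across v@16): 16 holes -> [(1, 4), (1, 11), (1, 20), (1, 27), (2, 4), (2, 11), (2, 20), (2, 27), (5, 4), (5, 11), (5, 20), (5, 27), (6, 4), (6, 11), (6, 20), (6, 27)]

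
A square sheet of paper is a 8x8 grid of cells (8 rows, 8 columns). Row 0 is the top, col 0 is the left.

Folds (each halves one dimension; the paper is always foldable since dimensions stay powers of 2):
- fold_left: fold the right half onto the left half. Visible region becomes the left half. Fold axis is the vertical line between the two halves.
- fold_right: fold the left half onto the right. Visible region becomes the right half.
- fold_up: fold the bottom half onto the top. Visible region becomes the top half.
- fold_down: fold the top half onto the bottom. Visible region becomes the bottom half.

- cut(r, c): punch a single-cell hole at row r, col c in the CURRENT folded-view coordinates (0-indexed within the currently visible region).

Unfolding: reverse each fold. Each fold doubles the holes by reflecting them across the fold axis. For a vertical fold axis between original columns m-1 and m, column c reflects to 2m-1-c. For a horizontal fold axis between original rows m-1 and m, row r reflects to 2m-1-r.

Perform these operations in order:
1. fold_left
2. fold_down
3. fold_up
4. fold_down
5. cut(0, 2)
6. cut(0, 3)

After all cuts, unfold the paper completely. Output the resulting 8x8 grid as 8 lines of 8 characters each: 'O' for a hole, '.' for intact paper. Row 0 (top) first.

Op 1 fold_left: fold axis v@4; visible region now rows[0,8) x cols[0,4) = 8x4
Op 2 fold_down: fold axis h@4; visible region now rows[4,8) x cols[0,4) = 4x4
Op 3 fold_up: fold axis h@6; visible region now rows[4,6) x cols[0,4) = 2x4
Op 4 fold_down: fold axis h@5; visible region now rows[5,6) x cols[0,4) = 1x4
Op 5 cut(0, 2): punch at orig (5,2); cuts so far [(5, 2)]; region rows[5,6) x cols[0,4) = 1x4
Op 6 cut(0, 3): punch at orig (5,3); cuts so far [(5, 2), (5, 3)]; region rows[5,6) x cols[0,4) = 1x4
Unfold 1 (reflect across h@5): 4 holes -> [(4, 2), (4, 3), (5, 2), (5, 3)]
Unfold 2 (reflect across h@6): 8 holes -> [(4, 2), (4, 3), (5, 2), (5, 3), (6, 2), (6, 3), (7, 2), (7, 3)]
Unfold 3 (reflect across h@4): 16 holes -> [(0, 2), (0, 3), (1, 2), (1, 3), (2, 2), (2, 3), (3, 2), (3, 3), (4, 2), (4, 3), (5, 2), (5, 3), (6, 2), (6, 3), (7, 2), (7, 3)]
Unfold 4 (reflect across v@4): 32 holes -> [(0, 2), (0, 3), (0, 4), (0, 5), (1, 2), (1, 3), (1, 4), (1, 5), (2, 2), (2, 3), (2, 4), (2, 5), (3, 2), (3, 3), (3, 4), (3, 5), (4, 2), (4, 3), (4, 4), (4, 5), (5, 2), (5, 3), (5, 4), (5, 5), (6, 2), (6, 3), (6, 4), (6, 5), (7, 2), (7, 3), (7, 4), (7, 5)]

Answer: ..OOOO..
..OOOO..
..OOOO..
..OOOO..
..OOOO..
..OOOO..
..OOOO..
..OOOO..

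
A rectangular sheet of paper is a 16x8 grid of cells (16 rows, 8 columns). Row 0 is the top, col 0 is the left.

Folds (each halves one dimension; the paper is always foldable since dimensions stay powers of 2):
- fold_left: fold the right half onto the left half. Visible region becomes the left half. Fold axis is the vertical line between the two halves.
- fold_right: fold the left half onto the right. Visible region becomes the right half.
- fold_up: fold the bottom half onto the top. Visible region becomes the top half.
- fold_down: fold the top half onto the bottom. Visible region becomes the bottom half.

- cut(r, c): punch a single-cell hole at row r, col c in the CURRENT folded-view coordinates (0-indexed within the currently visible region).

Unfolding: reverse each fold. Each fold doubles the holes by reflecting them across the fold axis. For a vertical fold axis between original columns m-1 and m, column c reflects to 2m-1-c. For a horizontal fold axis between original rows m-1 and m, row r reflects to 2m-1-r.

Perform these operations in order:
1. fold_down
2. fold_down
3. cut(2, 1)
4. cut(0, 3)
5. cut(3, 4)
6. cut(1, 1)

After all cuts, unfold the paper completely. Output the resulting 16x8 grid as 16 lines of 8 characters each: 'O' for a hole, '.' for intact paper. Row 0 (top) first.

Answer: ....O...
.O......
.O......
...O....
...O....
.O......
.O......
....O...
....O...
.O......
.O......
...O....
...O....
.O......
.O......
....O...

Derivation:
Op 1 fold_down: fold axis h@8; visible region now rows[8,16) x cols[0,8) = 8x8
Op 2 fold_down: fold axis h@12; visible region now rows[12,16) x cols[0,8) = 4x8
Op 3 cut(2, 1): punch at orig (14,1); cuts so far [(14, 1)]; region rows[12,16) x cols[0,8) = 4x8
Op 4 cut(0, 3): punch at orig (12,3); cuts so far [(12, 3), (14, 1)]; region rows[12,16) x cols[0,8) = 4x8
Op 5 cut(3, 4): punch at orig (15,4); cuts so far [(12, 3), (14, 1), (15, 4)]; region rows[12,16) x cols[0,8) = 4x8
Op 6 cut(1, 1): punch at orig (13,1); cuts so far [(12, 3), (13, 1), (14, 1), (15, 4)]; region rows[12,16) x cols[0,8) = 4x8
Unfold 1 (reflect across h@12): 8 holes -> [(8, 4), (9, 1), (10, 1), (11, 3), (12, 3), (13, 1), (14, 1), (15, 4)]
Unfold 2 (reflect across h@8): 16 holes -> [(0, 4), (1, 1), (2, 1), (3, 3), (4, 3), (5, 1), (6, 1), (7, 4), (8, 4), (9, 1), (10, 1), (11, 3), (12, 3), (13, 1), (14, 1), (15, 4)]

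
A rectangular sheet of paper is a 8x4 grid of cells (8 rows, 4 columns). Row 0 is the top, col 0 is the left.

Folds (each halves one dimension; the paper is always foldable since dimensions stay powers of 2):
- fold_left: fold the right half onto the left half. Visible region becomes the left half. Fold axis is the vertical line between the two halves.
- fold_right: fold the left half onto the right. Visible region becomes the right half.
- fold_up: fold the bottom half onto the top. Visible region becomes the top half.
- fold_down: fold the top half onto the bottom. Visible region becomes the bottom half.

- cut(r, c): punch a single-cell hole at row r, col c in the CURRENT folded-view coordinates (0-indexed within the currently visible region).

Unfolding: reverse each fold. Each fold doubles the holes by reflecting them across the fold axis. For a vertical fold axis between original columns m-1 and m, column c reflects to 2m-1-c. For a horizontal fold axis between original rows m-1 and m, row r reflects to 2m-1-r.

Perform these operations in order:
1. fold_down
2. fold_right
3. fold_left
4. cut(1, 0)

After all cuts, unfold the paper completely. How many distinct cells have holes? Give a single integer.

Answer: 8

Derivation:
Op 1 fold_down: fold axis h@4; visible region now rows[4,8) x cols[0,4) = 4x4
Op 2 fold_right: fold axis v@2; visible region now rows[4,8) x cols[2,4) = 4x2
Op 3 fold_left: fold axis v@3; visible region now rows[4,8) x cols[2,3) = 4x1
Op 4 cut(1, 0): punch at orig (5,2); cuts so far [(5, 2)]; region rows[4,8) x cols[2,3) = 4x1
Unfold 1 (reflect across v@3): 2 holes -> [(5, 2), (5, 3)]
Unfold 2 (reflect across v@2): 4 holes -> [(5, 0), (5, 1), (5, 2), (5, 3)]
Unfold 3 (reflect across h@4): 8 holes -> [(2, 0), (2, 1), (2, 2), (2, 3), (5, 0), (5, 1), (5, 2), (5, 3)]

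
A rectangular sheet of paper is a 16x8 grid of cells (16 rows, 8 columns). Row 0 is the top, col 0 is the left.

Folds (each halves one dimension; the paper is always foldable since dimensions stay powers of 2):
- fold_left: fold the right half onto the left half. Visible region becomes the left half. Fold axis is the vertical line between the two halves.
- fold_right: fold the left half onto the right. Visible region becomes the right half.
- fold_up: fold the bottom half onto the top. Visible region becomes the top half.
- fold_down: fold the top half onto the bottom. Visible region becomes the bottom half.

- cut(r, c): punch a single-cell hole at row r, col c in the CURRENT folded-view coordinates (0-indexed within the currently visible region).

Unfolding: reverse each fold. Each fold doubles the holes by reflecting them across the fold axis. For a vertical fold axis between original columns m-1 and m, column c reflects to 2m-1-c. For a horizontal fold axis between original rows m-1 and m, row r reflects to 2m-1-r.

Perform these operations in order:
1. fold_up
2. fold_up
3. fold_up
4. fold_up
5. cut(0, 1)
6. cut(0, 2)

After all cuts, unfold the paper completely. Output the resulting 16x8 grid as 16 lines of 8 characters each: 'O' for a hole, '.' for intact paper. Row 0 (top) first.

Op 1 fold_up: fold axis h@8; visible region now rows[0,8) x cols[0,8) = 8x8
Op 2 fold_up: fold axis h@4; visible region now rows[0,4) x cols[0,8) = 4x8
Op 3 fold_up: fold axis h@2; visible region now rows[0,2) x cols[0,8) = 2x8
Op 4 fold_up: fold axis h@1; visible region now rows[0,1) x cols[0,8) = 1x8
Op 5 cut(0, 1): punch at orig (0,1); cuts so far [(0, 1)]; region rows[0,1) x cols[0,8) = 1x8
Op 6 cut(0, 2): punch at orig (0,2); cuts so far [(0, 1), (0, 2)]; region rows[0,1) x cols[0,8) = 1x8
Unfold 1 (reflect across h@1): 4 holes -> [(0, 1), (0, 2), (1, 1), (1, 2)]
Unfold 2 (reflect across h@2): 8 holes -> [(0, 1), (0, 2), (1, 1), (1, 2), (2, 1), (2, 2), (3, 1), (3, 2)]
Unfold 3 (reflect across h@4): 16 holes -> [(0, 1), (0, 2), (1, 1), (1, 2), (2, 1), (2, 2), (3, 1), (3, 2), (4, 1), (4, 2), (5, 1), (5, 2), (6, 1), (6, 2), (7, 1), (7, 2)]
Unfold 4 (reflect across h@8): 32 holes -> [(0, 1), (0, 2), (1, 1), (1, 2), (2, 1), (2, 2), (3, 1), (3, 2), (4, 1), (4, 2), (5, 1), (5, 2), (6, 1), (6, 2), (7, 1), (7, 2), (8, 1), (8, 2), (9, 1), (9, 2), (10, 1), (10, 2), (11, 1), (11, 2), (12, 1), (12, 2), (13, 1), (13, 2), (14, 1), (14, 2), (15, 1), (15, 2)]

Answer: .OO.....
.OO.....
.OO.....
.OO.....
.OO.....
.OO.....
.OO.....
.OO.....
.OO.....
.OO.....
.OO.....
.OO.....
.OO.....
.OO.....
.OO.....
.OO.....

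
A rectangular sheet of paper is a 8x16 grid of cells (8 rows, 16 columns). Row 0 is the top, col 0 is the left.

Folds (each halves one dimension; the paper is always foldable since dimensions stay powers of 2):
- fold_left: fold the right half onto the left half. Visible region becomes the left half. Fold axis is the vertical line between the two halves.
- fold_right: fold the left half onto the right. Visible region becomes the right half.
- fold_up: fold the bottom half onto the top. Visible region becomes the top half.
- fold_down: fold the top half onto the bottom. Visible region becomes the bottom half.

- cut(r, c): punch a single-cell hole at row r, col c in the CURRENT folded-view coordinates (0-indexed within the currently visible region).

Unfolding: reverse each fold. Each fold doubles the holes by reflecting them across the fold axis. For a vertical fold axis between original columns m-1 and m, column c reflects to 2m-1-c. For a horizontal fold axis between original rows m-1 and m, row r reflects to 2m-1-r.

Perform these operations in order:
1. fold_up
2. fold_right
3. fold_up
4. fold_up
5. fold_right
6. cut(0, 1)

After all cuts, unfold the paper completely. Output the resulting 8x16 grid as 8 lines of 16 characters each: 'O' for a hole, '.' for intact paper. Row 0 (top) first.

Answer: ..O..O....O..O..
..O..O....O..O..
..O..O....O..O..
..O..O....O..O..
..O..O....O..O..
..O..O....O..O..
..O..O....O..O..
..O..O....O..O..

Derivation:
Op 1 fold_up: fold axis h@4; visible region now rows[0,4) x cols[0,16) = 4x16
Op 2 fold_right: fold axis v@8; visible region now rows[0,4) x cols[8,16) = 4x8
Op 3 fold_up: fold axis h@2; visible region now rows[0,2) x cols[8,16) = 2x8
Op 4 fold_up: fold axis h@1; visible region now rows[0,1) x cols[8,16) = 1x8
Op 5 fold_right: fold axis v@12; visible region now rows[0,1) x cols[12,16) = 1x4
Op 6 cut(0, 1): punch at orig (0,13); cuts so far [(0, 13)]; region rows[0,1) x cols[12,16) = 1x4
Unfold 1 (reflect across v@12): 2 holes -> [(0, 10), (0, 13)]
Unfold 2 (reflect across h@1): 4 holes -> [(0, 10), (0, 13), (1, 10), (1, 13)]
Unfold 3 (reflect across h@2): 8 holes -> [(0, 10), (0, 13), (1, 10), (1, 13), (2, 10), (2, 13), (3, 10), (3, 13)]
Unfold 4 (reflect across v@8): 16 holes -> [(0, 2), (0, 5), (0, 10), (0, 13), (1, 2), (1, 5), (1, 10), (1, 13), (2, 2), (2, 5), (2, 10), (2, 13), (3, 2), (3, 5), (3, 10), (3, 13)]
Unfold 5 (reflect across h@4): 32 holes -> [(0, 2), (0, 5), (0, 10), (0, 13), (1, 2), (1, 5), (1, 10), (1, 13), (2, 2), (2, 5), (2, 10), (2, 13), (3, 2), (3, 5), (3, 10), (3, 13), (4, 2), (4, 5), (4, 10), (4, 13), (5, 2), (5, 5), (5, 10), (5, 13), (6, 2), (6, 5), (6, 10), (6, 13), (7, 2), (7, 5), (7, 10), (7, 13)]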